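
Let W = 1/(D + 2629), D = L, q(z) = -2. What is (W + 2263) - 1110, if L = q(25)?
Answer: 3028932/2627 ≈ 1153.0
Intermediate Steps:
L = -2
D = -2
W = 1/2627 (W = 1/(-2 + 2629) = 1/2627 ≈ 0.00038066)
(W + 2263) - 1110 = (1/2627 + 2263) - 1110 = 5944902/2627 - 1110 = 3028932/2627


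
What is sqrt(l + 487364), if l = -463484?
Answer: 2*sqrt(5970) ≈ 154.53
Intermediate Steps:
sqrt(l + 487364) = sqrt(-463484 + 487364) = sqrt(23880) = 2*sqrt(5970)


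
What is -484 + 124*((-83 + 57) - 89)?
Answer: -14744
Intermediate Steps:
-484 + 124*((-83 + 57) - 89) = -484 + 124*(-26 - 89) = -484 + 124*(-115) = -484 - 14260 = -14744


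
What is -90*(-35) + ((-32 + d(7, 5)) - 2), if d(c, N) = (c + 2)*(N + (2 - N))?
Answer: 3134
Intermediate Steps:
d(c, N) = 4 + 2*c (d(c, N) = (2 + c)*2 = 4 + 2*c)
-90*(-35) + ((-32 + d(7, 5)) - 2) = -90*(-35) + ((-32 + (4 + 2*7)) - 2) = 3150 + ((-32 + (4 + 14)) - 2) = 3150 + ((-32 + 18) - 2) = 3150 + (-14 - 2) = 3150 - 16 = 3134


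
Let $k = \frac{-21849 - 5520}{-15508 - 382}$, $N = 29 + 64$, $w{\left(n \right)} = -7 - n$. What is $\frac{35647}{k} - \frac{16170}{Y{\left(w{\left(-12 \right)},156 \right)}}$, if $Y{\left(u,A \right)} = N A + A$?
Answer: $\frac{1384283189065}{66889836} \approx 20695.0$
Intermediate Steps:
$N = 93$
$Y{\left(u,A \right)} = 94 A$ ($Y{\left(u,A \right)} = 93 A + A = 94 A$)
$k = \frac{27369}{15890}$ ($k = - \frac{27369}{-15890} = \left(-27369\right) \left(- \frac{1}{15890}\right) = \frac{27369}{15890} \approx 1.7224$)
$\frac{35647}{k} - \frac{16170}{Y{\left(w{\left(-12 \right)},156 \right)}} = \frac{35647}{\frac{27369}{15890}} - \frac{16170}{94 \cdot 156} = 35647 \cdot \frac{15890}{27369} - \frac{16170}{14664} = \frac{566430830}{27369} - \frac{2695}{2444} = \frac{1384283189065}{66889836}$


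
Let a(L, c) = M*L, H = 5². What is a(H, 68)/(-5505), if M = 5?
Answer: -25/1101 ≈ -0.022707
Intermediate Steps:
H = 25
a(L, c) = 5*L
a(H, 68)/(-5505) = (5*25)/(-5505) = 125*(-1/5505) = -25/1101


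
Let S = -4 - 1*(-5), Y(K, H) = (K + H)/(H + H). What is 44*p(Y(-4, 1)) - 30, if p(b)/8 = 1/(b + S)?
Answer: -734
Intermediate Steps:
Y(K, H) = (H + K)/(2*H) (Y(K, H) = (H + K)/((2*H)) = (H + K)*(1/(2*H)) = (H + K)/(2*H))
S = 1 (S = -4 + 5 = 1)
p(b) = 8/(1 + b) (p(b) = 8/(b + 1) = 8/(1 + b))
44*p(Y(-4, 1)) - 30 = 44*(8/(1 + (½)*(1 - 4)/1)) - 30 = 44*(8/(1 + (½)*1*(-3))) - 30 = 44*(8/(1 - 3/2)) - 30 = 44*(8/(-½)) - 30 = 44*(8*(-2)) - 30 = 44*(-16) - 30 = -704 - 30 = -734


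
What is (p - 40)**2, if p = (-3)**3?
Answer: 4489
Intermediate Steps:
p = -27
(p - 40)**2 = (-27 - 40)**2 = (-67)**2 = 4489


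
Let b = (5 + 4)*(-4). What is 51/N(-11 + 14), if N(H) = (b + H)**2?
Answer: 17/363 ≈ 0.046832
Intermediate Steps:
b = -36 (b = 9*(-4) = -36)
N(H) = (-36 + H)**2
51/N(-11 + 14) = 51/((-36 + (-11 + 14))**2) = 51/((-36 + 3)**2) = 51/((-33)**2) = 51/1089 = 51*(1/1089) = 17/363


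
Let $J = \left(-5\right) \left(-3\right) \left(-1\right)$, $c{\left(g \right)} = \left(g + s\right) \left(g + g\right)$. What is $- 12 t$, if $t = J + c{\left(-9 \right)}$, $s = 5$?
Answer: $-684$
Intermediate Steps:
$c{\left(g \right)} = 2 g \left(5 + g\right)$ ($c{\left(g \right)} = \left(g + 5\right) \left(g + g\right) = \left(5 + g\right) 2 g = 2 g \left(5 + g\right)$)
$J = -15$ ($J = 15 \left(-1\right) = -15$)
$t = 57$ ($t = -15 + 2 \left(-9\right) \left(5 - 9\right) = -15 + 2 \left(-9\right) \left(-4\right) = -15 + 72 = 57$)
$- 12 t = \left(-12\right) 57 = -684$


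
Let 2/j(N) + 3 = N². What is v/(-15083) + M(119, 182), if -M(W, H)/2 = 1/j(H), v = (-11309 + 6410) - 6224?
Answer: -499552920/15083 ≈ -33120.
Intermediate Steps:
j(N) = 2/(-3 + N²)
v = -11123 (v = -4899 - 6224 = -11123)
M(W, H) = 3 - H² (M(W, H) = -(-3 + H²) = -2*(-3/2 + H²/2) = 3 - H²)
v/(-15083) + M(119, 182) = -11123/(-15083) + (3 - 1*182²) = -11123*(-1/15083) + (3 - 1*33124) = 11123/15083 + (3 - 33124) = 11123/15083 - 33121 = -499552920/15083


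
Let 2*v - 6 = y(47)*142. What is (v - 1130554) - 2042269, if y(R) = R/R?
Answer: -3172749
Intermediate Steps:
y(R) = 1
v = 74 (v = 3 + (1*142)/2 = 3 + (1/2)*142 = 3 + 71 = 74)
(v - 1130554) - 2042269 = (74 - 1130554) - 2042269 = -1130480 - 2042269 = -3172749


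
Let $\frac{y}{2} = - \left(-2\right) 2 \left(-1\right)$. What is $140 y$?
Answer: $-1120$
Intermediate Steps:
$y = -8$ ($y = 2 \left(- \left(-2\right) 2 \left(-1\right)\right) = 2 \left(- \left(-4\right) \left(-1\right)\right) = 2 \left(\left(-1\right) 4\right) = 2 \left(-4\right) = -8$)
$140 y = 140 \left(-8\right) = -1120$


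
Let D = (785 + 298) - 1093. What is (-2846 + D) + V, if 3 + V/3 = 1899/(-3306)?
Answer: -3159129/1102 ≈ -2866.7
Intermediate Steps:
D = -10 (D = 1083 - 1093 = -10)
V = -11817/1102 (V = -9 + 3*(1899/(-3306)) = -9 + 3*(1899*(-1/3306)) = -9 + 3*(-633/1102) = -9 - 1899/1102 = -11817/1102 ≈ -10.723)
(-2846 + D) + V = (-2846 - 10) - 11817/1102 = -2856 - 11817/1102 = -3159129/1102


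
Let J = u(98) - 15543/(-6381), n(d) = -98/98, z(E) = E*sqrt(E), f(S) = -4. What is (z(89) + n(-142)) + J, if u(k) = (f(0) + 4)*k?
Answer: 1018/709 + 89*sqrt(89) ≈ 841.06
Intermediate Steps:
z(E) = E**(3/2)
u(k) = 0 (u(k) = (-4 + 4)*k = 0*k = 0)
n(d) = -1 (n(d) = -98*1/98 = -1)
J = 1727/709 (J = 0 - 15543/(-6381) = 0 - 15543*(-1)/6381 = 0 - 1*(-1727/709) = 0 + 1727/709 = 1727/709 ≈ 2.4358)
(z(89) + n(-142)) + J = (89**(3/2) - 1) + 1727/709 = (89*sqrt(89) - 1) + 1727/709 = (-1 + 89*sqrt(89)) + 1727/709 = 1018/709 + 89*sqrt(89)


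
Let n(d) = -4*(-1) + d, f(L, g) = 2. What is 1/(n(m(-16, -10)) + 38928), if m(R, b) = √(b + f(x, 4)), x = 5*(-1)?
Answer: 9733/378925158 - I*√2/757850316 ≈ 2.5686e-5 - 1.8661e-9*I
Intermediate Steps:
x = -5
m(R, b) = √(2 + b) (m(R, b) = √(b + 2) = √(2 + b))
n(d) = 4 + d
1/(n(m(-16, -10)) + 38928) = 1/((4 + √(2 - 10)) + 38928) = 1/((4 + √(-8)) + 38928) = 1/((4 + 2*I*√2) + 38928) = 1/(38932 + 2*I*√2)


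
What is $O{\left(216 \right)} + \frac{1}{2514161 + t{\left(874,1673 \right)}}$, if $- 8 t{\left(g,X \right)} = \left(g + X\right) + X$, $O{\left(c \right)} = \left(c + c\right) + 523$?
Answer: $\frac{4801039987}{5027267} \approx 955.0$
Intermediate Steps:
$O{\left(c \right)} = 523 + 2 c$ ($O{\left(c \right)} = 2 c + 523 = 523 + 2 c$)
$t{\left(g,X \right)} = - \frac{X}{4} - \frac{g}{8}$ ($t{\left(g,X \right)} = - \frac{\left(g + X\right) + X}{8} = - \frac{\left(X + g\right) + X}{8} = - \frac{g + 2 X}{8} = - \frac{X}{4} - \frac{g}{8}$)
$O{\left(216 \right)} + \frac{1}{2514161 + t{\left(874,1673 \right)}} = \left(523 + 2 \cdot 216\right) + \frac{1}{2514161 - \frac{1055}{2}} = \left(523 + 432\right) + \frac{1}{2514161 - \frac{1055}{2}} = 955 + \frac{1}{2514161 - \frac{1055}{2}} = 955 + \frac{1}{\frac{5027267}{2}} = 955 + \frac{2}{5027267} = \frac{4801039987}{5027267}$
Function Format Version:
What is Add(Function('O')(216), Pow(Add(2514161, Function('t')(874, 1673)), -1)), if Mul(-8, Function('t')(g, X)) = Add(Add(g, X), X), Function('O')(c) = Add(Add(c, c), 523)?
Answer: Rational(4801039987, 5027267) ≈ 955.00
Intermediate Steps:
Function('O')(c) = Add(523, Mul(2, c)) (Function('O')(c) = Add(Mul(2, c), 523) = Add(523, Mul(2, c)))
Function('t')(g, X) = Add(Mul(Rational(-1, 4), X), Mul(Rational(-1, 8), g)) (Function('t')(g, X) = Mul(Rational(-1, 8), Add(Add(g, X), X)) = Mul(Rational(-1, 8), Add(Add(X, g), X)) = Mul(Rational(-1, 8), Add(g, Mul(2, X))) = Add(Mul(Rational(-1, 4), X), Mul(Rational(-1, 8), g)))
Add(Function('O')(216), Pow(Add(2514161, Function('t')(874, 1673)), -1)) = Add(Add(523, Mul(2, 216)), Pow(Add(2514161, Add(Mul(Rational(-1, 4), 1673), Mul(Rational(-1, 8), 874))), -1)) = Add(Add(523, 432), Pow(Add(2514161, Add(Rational(-1673, 4), Rational(-437, 4))), -1)) = Add(955, Pow(Add(2514161, Rational(-1055, 2)), -1)) = Add(955, Pow(Rational(5027267, 2), -1)) = Add(955, Rational(2, 5027267)) = Rational(4801039987, 5027267)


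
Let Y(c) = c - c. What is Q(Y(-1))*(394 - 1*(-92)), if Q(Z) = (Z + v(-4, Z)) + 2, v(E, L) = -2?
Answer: 0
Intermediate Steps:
Y(c) = 0
Q(Z) = Z (Q(Z) = (Z - 2) + 2 = (-2 + Z) + 2 = Z)
Q(Y(-1))*(394 - 1*(-92)) = 0*(394 - 1*(-92)) = 0*(394 + 92) = 0*486 = 0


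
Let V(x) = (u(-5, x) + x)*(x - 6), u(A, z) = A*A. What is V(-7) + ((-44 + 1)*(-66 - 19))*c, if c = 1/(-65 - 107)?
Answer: -1021/4 ≈ -255.25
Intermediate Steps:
u(A, z) = A**2
V(x) = (-6 + x)*(25 + x) (V(x) = ((-5)**2 + x)*(x - 6) = (25 + x)*(-6 + x) = (-6 + x)*(25 + x))
c = -1/172 (c = 1/(-172) = -1/172 ≈ -0.0058140)
V(-7) + ((-44 + 1)*(-66 - 19))*c = (-150 + (-7)**2 + 19*(-7)) + ((-44 + 1)*(-66 - 19))*(-1/172) = (-150 + 49 - 133) - 43*(-85)*(-1/172) = -234 + 3655*(-1/172) = -234 - 85/4 = -1021/4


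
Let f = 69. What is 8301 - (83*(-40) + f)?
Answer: 11552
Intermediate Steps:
8301 - (83*(-40) + f) = 8301 - (83*(-40) + 69) = 8301 - (-3320 + 69) = 8301 - 1*(-3251) = 8301 + 3251 = 11552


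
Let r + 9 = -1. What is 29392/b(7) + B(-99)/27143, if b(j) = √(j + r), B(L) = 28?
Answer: 28/27143 - 29392*I*√3/3 ≈ 0.0010316 - 16969.0*I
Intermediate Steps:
r = -10 (r = -9 - 1 = -10)
b(j) = √(-10 + j) (b(j) = √(j - 10) = √(-10 + j))
29392/b(7) + B(-99)/27143 = 29392/(√(-10 + 7)) + 28/27143 = 29392/(√(-3)) + 28*(1/27143) = 29392/((I*√3)) + 28/27143 = 29392*(-I*√3/3) + 28/27143 = -29392*I*√3/3 + 28/27143 = 28/27143 - 29392*I*√3/3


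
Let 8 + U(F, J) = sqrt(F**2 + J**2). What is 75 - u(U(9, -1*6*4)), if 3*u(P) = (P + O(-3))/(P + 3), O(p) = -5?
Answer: 17701/237 + sqrt(73)/79 ≈ 74.796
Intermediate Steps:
U(F, J) = -8 + sqrt(F**2 + J**2)
u(P) = (-5 + P)/(3*(3 + P)) (u(P) = ((P - 5)/(P + 3))/3 = ((-5 + P)/(3 + P))/3 = (-5 + P)/(3*(3 + P)))
75 - u(U(9, -1*6*4)) = 75 - (-5 + (-8 + sqrt(9**2 + (-1*6*4)**2)))/(3*(3 + (-8 + sqrt(9**2 + (-1*6*4)**2)))) = 75 - (-5 + (-8 + sqrt(81 + (-6*4)**2)))/(3*(3 + (-8 + sqrt(81 + (-6*4)**2)))) = 75 - (-5 + (-8 + sqrt(81 + (-24)**2)))/(3*(3 + (-8 + sqrt(81 + (-24)**2)))) = 75 - (-5 + (-8 + sqrt(81 + 576)))/(3*(3 + (-8 + sqrt(81 + 576)))) = 75 - (-5 + (-8 + sqrt(657)))/(3*(3 + (-8 + sqrt(657)))) = 75 - (-5 + (-8 + 3*sqrt(73)))/(3*(3 + (-8 + 3*sqrt(73)))) = 75 - (-13 + 3*sqrt(73))/(3*(-5 + 3*sqrt(73)))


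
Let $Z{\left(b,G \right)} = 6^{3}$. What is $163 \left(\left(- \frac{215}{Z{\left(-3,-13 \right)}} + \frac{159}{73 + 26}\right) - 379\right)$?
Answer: $- \frac{146545639}{2376} \approx -61677.0$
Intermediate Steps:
$Z{\left(b,G \right)} = 216$
$163 \left(\left(- \frac{215}{Z{\left(-3,-13 \right)}} + \frac{159}{73 + 26}\right) - 379\right) = 163 \left(\left(- \frac{215}{216} + \frac{159}{73 + 26}\right) - 379\right) = 163 \left(\left(\left(-215\right) \frac{1}{216} + \frac{159}{99}\right) - 379\right) = 163 \left(\left(- \frac{215}{216} + 159 \cdot \frac{1}{99}\right) - 379\right) = 163 \left(\left(- \frac{215}{216} + \frac{53}{33}\right) - 379\right) = 163 \left(\frac{1451}{2376} - 379\right) = 163 \left(- \frac{899053}{2376}\right) = - \frac{146545639}{2376}$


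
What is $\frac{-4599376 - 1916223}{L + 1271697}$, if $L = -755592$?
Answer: $- \frac{6515599}{516105} \approx -12.625$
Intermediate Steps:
$\frac{-4599376 - 1916223}{L + 1271697} = \frac{-4599376 - 1916223}{-755592 + 1271697} = - \frac{6515599}{516105}$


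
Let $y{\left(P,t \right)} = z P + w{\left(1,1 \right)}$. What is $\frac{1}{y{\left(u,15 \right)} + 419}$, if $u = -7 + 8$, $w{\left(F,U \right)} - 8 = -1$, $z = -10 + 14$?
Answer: $\frac{1}{430} \approx 0.0023256$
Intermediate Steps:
$z = 4$
$w{\left(F,U \right)} = 7$ ($w{\left(F,U \right)} = 8 - 1 = 7$)
$u = 1$
$y{\left(P,t \right)} = 7 + 4 P$ ($y{\left(P,t \right)} = 4 P + 7 = 7 + 4 P$)
$\frac{1}{y{\left(u,15 \right)} + 419} = \frac{1}{\left(7 + 4 \cdot 1\right) + 419} = \frac{1}{\left(7 + 4\right) + 419} = \frac{1}{11 + 419} = \frac{1}{430}$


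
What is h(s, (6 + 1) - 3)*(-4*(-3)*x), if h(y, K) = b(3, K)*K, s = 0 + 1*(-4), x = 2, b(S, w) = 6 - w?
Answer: 192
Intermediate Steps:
s = -4 (s = 0 - 4 = -4)
h(y, K) = K*(6 - K) (h(y, K) = (6 - K)*K = K*(6 - K))
h(s, (6 + 1) - 3)*(-4*(-3)*x) = (((6 + 1) - 3)*(6 - ((6 + 1) - 3)))*(-4*(-3)*2) = ((7 - 3)*(6 - (7 - 3)))*(-(-12)*2) = (4*(6 - 1*4))*(-1*(-24)) = (4*(6 - 4))*24 = (4*2)*24 = 8*24 = 192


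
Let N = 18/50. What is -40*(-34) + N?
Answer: 34009/25 ≈ 1360.4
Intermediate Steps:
N = 9/25 (N = 18*(1/50) = 9/25 ≈ 0.36000)
-40*(-34) + N = -40*(-34) + 9/25 = 1360 + 9/25 = 34009/25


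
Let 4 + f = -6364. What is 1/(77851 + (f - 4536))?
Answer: 1/66947 ≈ 1.4937e-5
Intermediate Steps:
f = -6368 (f = -4 - 6364 = -6368)
1/(77851 + (f - 4536)) = 1/(77851 + (-6368 - 4536)) = 1/(77851 - 10904) = 1/66947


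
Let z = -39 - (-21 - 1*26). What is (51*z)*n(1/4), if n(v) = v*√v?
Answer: 51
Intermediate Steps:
z = 8 (z = -39 - (-21 - 26) = -39 - 1*(-47) = -39 + 47 = 8)
n(v) = v^(3/2)
(51*z)*n(1/4) = (51*8)*(1/4)^(3/2) = 408*(¼)^(3/2) = 408*(⅛) = 51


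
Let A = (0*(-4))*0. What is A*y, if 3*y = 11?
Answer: 0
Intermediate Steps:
y = 11/3 (y = (⅓)*11 = 11/3 ≈ 3.6667)
A = 0 (A = 0*0 = 0)
A*y = 0*(11/3) = 0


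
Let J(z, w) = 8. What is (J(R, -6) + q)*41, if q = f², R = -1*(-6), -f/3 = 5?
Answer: 9553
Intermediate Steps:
f = -15 (f = -3*5 = -15)
R = 6
q = 225 (q = (-15)² = 225)
(J(R, -6) + q)*41 = (8 + 225)*41 = 233*41 = 9553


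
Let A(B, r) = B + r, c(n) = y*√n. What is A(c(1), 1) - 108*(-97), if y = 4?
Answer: 10481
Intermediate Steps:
c(n) = 4*√n
A(c(1), 1) - 108*(-97) = (4*√1 + 1) - 108*(-97) = (4*1 + 1) + 10476 = (4 + 1) + 10476 = 5 + 10476 = 10481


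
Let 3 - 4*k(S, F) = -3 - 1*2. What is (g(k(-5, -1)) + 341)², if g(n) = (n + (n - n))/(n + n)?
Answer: 466489/4 ≈ 1.1662e+5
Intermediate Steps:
k(S, F) = 2 (k(S, F) = ¾ - (-3 - 1*2)/4 = ¾ - (-3 - 2)/4 = ¾ - ¼*(-5) = ¾ + 5/4 = 2)
g(n) = ½ (g(n) = (n + 0)/((2*n)) = n*(1/(2*n)) = ½)
(g(k(-5, -1)) + 341)² = (½ + 341)² = (683/2)² = 466489/4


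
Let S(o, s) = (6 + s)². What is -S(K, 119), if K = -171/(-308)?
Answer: -15625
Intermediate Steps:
K = 171/308 (K = -171*(-1/308) = 171/308 ≈ 0.55519)
-S(K, 119) = -(6 + 119)² = -1*125² = -1*15625 = -15625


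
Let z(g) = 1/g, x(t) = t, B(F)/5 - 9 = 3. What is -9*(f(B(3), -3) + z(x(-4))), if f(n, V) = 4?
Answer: -135/4 ≈ -33.750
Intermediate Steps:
B(F) = 60 (B(F) = 45 + 5*3 = 45 + 15 = 60)
z(g) = 1/g
-9*(f(B(3), -3) + z(x(-4))) = -9*(4 + 1/(-4)) = -9*(4 - 1/4) = -9*15/4 = -135/4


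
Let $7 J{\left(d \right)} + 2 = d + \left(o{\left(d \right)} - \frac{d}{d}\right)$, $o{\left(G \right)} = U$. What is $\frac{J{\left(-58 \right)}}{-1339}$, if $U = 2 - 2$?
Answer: $\frac{61}{9373} \approx 0.0065081$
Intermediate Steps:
$U = 0$ ($U = 2 - 2 = 0$)
$o{\left(G \right)} = 0$
$J{\left(d \right)} = - \frac{3}{7} + \frac{d}{7}$ ($J{\left(d \right)} = - \frac{2}{7} + \frac{d + \left(0 - \frac{d}{d}\right)}{7} = - \frac{2}{7} + \frac{d + \left(0 - 1\right)}{7} = - \frac{2}{7} + \frac{d - 1}{7} = - \frac{2}{7} + \frac{-1 + d}{7} = - \frac{2}{7} + \left(- \frac{1}{7} + \frac{d}{7}\right) = - \frac{3}{7} + \frac{d}{7}$)
$\frac{J{\left(-58 \right)}}{-1339} = \frac{- \frac{3}{7} + \frac{1}{7} \left(-58\right)}{-1339} = \left(- \frac{3}{7} - \frac{58}{7}\right) \left(- \frac{1}{1339}\right) = \left(- \frac{61}{7}\right) \left(- \frac{1}{1339}\right) = \frac{61}{9373}$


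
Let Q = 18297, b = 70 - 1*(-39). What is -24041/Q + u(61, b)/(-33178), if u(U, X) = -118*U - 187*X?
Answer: -292982741/607057866 ≈ -0.48263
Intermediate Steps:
b = 109 (b = 70 + 39 = 109)
u(U, X) = -187*X - 118*U
-24041/Q + u(61, b)/(-33178) = -24041/18297 + (-187*109 - 118*61)/(-33178) = -24041*1/18297 + (-20383 - 7198)*(-1/33178) = -24041/18297 - 27581*(-1/33178) = -24041/18297 + 27581/33178 = -292982741/607057866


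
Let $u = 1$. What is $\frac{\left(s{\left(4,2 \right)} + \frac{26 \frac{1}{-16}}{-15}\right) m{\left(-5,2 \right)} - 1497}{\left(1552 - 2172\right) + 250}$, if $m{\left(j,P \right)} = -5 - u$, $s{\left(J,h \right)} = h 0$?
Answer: $\frac{29953}{7400} \approx 4.0477$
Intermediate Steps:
$s{\left(J,h \right)} = 0$
$m{\left(j,P \right)} = -6$ ($m{\left(j,P \right)} = -5 - 1 = -6$)
$\frac{\left(s{\left(4,2 \right)} + \frac{26 \frac{1}{-16}}{-15}\right) m{\left(-5,2 \right)} - 1497}{\left(1552 - 2172\right) + 250} = \frac{\left(0 + \frac{26 \frac{1}{-16}}{-15}\right) \left(-6\right) - 1497}{\left(1552 - 2172\right) + 250} = \frac{\left(0 + 26 \left(- \frac{1}{16}\right) \left(- \frac{1}{15}\right)\right) \left(-6\right) - 1497}{\left(1552 - 2172\right) + 250} = \frac{\left(0 - - \frac{13}{120}\right) \left(-6\right) - 1497}{-620 + 250} = \frac{\left(0 + \frac{13}{120}\right) \left(-6\right) - 1497}{-370} = \left(\frac{13}{120} \left(-6\right) - 1497\right) \left(- \frac{1}{370}\right) = \left(- \frac{13}{20} - 1497\right) \left(- \frac{1}{370}\right) = \left(- \frac{29953}{20}\right) \left(- \frac{1}{370}\right) = \frac{29953}{7400}$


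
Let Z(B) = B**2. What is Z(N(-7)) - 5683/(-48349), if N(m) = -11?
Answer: 5855912/48349 ≈ 121.12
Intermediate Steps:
Z(N(-7)) - 5683/(-48349) = (-11)**2 - 5683/(-48349) = 121 - 5683*(-1)/48349 = 121 - 1*(-5683/48349) = 121 + 5683/48349 = 5855912/48349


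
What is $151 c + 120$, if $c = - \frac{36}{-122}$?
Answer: $\frac{10038}{61} \approx 164.56$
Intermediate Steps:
$c = \frac{18}{61}$ ($c = \left(-36\right) \left(- \frac{1}{122}\right) = \frac{18}{61} \approx 0.29508$)
$151 c + 120 = 151 \cdot \frac{18}{61} + 120 = \frac{2718}{61} + 120 = \frac{10038}{61}$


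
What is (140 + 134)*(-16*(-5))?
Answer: 21920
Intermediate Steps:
(140 + 134)*(-16*(-5)) = 274*80 = 21920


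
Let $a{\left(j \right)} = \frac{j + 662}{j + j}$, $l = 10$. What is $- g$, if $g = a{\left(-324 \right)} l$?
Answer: $\frac{845}{162} \approx 5.216$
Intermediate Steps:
$a{\left(j \right)} = \frac{662 + j}{2 j}$
$g = - \frac{845}{162}$ ($g = \frac{662 - 324}{2 \left(-324\right)} 10 = \frac{1}{2} \left(- \frac{1}{324}\right) 338 \cdot 10 = \left(- \frac{169}{324}\right) 10 = - \frac{845}{162} \approx -5.216$)
$- g = \left(-1\right) \left(- \frac{845}{162}\right) = \frac{845}{162}$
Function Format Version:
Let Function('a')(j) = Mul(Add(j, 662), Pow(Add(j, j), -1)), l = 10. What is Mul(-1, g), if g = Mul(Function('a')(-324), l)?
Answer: Rational(845, 162) ≈ 5.2160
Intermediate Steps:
Function('a')(j) = Mul(Rational(1, 2), Pow(j, -1), Add(662, j)) (Function('a')(j) = Mul(Add(662, j), Pow(Mul(2, j), -1)) = Mul(Add(662, j), Mul(Rational(1, 2), Pow(j, -1))) = Mul(Rational(1, 2), Pow(j, -1), Add(662, j)))
g = Rational(-845, 162) (g = Mul(Mul(Rational(1, 2), Pow(-324, -1), Add(662, -324)), 10) = Mul(Mul(Rational(1, 2), Rational(-1, 324), 338), 10) = Mul(Rational(-169, 324), 10) = Rational(-845, 162) ≈ -5.2160)
Mul(-1, g) = Mul(-1, Rational(-845, 162)) = Rational(845, 162)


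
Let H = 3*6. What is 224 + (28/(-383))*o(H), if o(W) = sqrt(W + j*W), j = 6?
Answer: 224 - 84*sqrt(14)/383 ≈ 223.18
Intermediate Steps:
H = 18
o(W) = sqrt(7)*sqrt(W) (o(W) = sqrt(W + 6*W) = sqrt(7*W) = sqrt(7)*sqrt(W))
224 + (28/(-383))*o(H) = 224 + (28/(-383))*(sqrt(7)*sqrt(18)) = 224 + (28*(-1/383))*(sqrt(7)*(3*sqrt(2))) = 224 - 84*sqrt(14)/383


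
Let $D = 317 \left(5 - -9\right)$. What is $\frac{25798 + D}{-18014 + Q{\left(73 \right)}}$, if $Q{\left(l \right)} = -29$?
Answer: $- \frac{30236}{18043} \approx -1.6758$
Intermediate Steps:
$D = 4438$ ($D = 317 \left(5 + 9\right) = 317 \cdot 14 = 4438$)
$\frac{25798 + D}{-18014 + Q{\left(73 \right)}} = \frac{25798 + 4438}{-18014 - 29} = \frac{30236}{-18043} = 30236 \left(- \frac{1}{18043}\right) = - \frac{30236}{18043}$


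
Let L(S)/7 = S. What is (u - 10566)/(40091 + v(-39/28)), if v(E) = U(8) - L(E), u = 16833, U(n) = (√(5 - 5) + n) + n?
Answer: 8356/53489 ≈ 0.15622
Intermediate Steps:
L(S) = 7*S
U(n) = 2*n (U(n) = (√0 + n) + n = (0 + n) + n = n + n = 2*n)
v(E) = 16 - 7*E (v(E) = 2*8 - 7*E = 16 - 7*E)
(u - 10566)/(40091 + v(-39/28)) = (16833 - 10566)/(40091 + (16 - (-273)/28)) = 6267/(40091 + (16 - (-273)/28)) = 6267/(40091 + (16 - 7*(-39/28))) = 6267/(40091 + (16 + 39/4)) = 6267/(40091 + 103/4) = 6267/(160467/4) = 6267*(4/160467) = 8356/53489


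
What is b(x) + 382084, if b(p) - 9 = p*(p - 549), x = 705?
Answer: 492073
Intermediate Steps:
b(p) = 9 + p*(-549 + p) (b(p) = 9 + p*(p - 549) = 9 + p*(-549 + p))
b(x) + 382084 = (9 + 705**2 - 549*705) + 382084 = (9 + 497025 - 387045) + 382084 = 109989 + 382084 = 492073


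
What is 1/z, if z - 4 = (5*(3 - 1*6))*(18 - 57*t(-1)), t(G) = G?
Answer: -1/1121 ≈ -0.00089206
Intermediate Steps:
z = -1121 (z = 4 + (5*(3 - 1*6))*(18 - 57*(-1)) = 4 + (5*(3 - 6))*(18 + 57) = 4 + (5*(-3))*75 = 4 - 15*75 = 4 - 1125 = -1121)
1/z = 1/(-1121) = -1/1121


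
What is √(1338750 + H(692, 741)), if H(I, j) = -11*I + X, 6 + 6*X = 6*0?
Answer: √1331137 ≈ 1153.8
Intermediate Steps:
X = -1 (X = -1 + (6*0)/6 = -1 + (⅙)*0 = -1 + 0 = -1)
H(I, j) = -1 - 11*I (H(I, j) = -11*I - 1 = -1 - 11*I)
√(1338750 + H(692, 741)) = √(1338750 + (-1 - 11*692)) = √(1338750 + (-1 - 7612)) = √(1338750 - 7613) = √1331137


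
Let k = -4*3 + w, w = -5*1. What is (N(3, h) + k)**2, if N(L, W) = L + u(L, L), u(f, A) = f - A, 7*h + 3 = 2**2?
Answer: 196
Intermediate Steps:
h = 1/7 (h = -3/7 + (1/7)*2**2 = -3/7 + (1/7)*4 = -3/7 + 4/7 = 1/7 ≈ 0.14286)
w = -5
N(L, W) = L (N(L, W) = L + (L - L) = L + 0 = L)
k = -17 (k = -4*3 - 5 = -12 - 5 = -17)
(N(3, h) + k)**2 = (3 - 17)**2 = (-14)**2 = 196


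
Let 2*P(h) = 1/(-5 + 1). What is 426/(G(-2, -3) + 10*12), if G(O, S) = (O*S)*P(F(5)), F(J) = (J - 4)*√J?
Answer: 568/159 ≈ 3.5723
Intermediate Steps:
F(J) = √J*(-4 + J) (F(J) = (-4 + J)*√J = √J*(-4 + J))
P(h) = -⅛ (P(h) = 1/(2*(-5 + 1)) = (½)/(-4) = (½)*(-¼) = -⅛)
G(O, S) = -O*S/8 (G(O, S) = (O*S)*(-⅛) = -O*S/8)
426/(G(-2, -3) + 10*12) = 426/(-⅛*(-2)*(-3) + 10*12) = 426/(-¾ + 120) = 426/(477/4) = 426*(4/477) = 568/159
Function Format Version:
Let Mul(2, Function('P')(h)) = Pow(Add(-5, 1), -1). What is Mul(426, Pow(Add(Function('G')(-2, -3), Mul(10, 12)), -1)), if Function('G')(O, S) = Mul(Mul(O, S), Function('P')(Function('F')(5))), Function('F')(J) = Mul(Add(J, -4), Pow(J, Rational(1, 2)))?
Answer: Rational(568, 159) ≈ 3.5723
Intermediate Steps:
Function('F')(J) = Mul(Pow(J, Rational(1, 2)), Add(-4, J)) (Function('F')(J) = Mul(Add(-4, J), Pow(J, Rational(1, 2))) = Mul(Pow(J, Rational(1, 2)), Add(-4, J)))
Function('P')(h) = Rational(-1, 8) (Function('P')(h) = Mul(Rational(1, 2), Pow(Add(-5, 1), -1)) = Mul(Rational(1, 2), Pow(-4, -1)) = Mul(Rational(1, 2), Rational(-1, 4)) = Rational(-1, 8))
Function('G')(O, S) = Mul(Rational(-1, 8), O, S) (Function('G')(O, S) = Mul(Mul(O, S), Rational(-1, 8)) = Mul(Rational(-1, 8), O, S))
Mul(426, Pow(Add(Function('G')(-2, -3), Mul(10, 12)), -1)) = Mul(426, Pow(Add(Mul(Rational(-1, 8), -2, -3), Mul(10, 12)), -1)) = Mul(426, Pow(Add(Rational(-3, 4), 120), -1)) = Mul(426, Pow(Rational(477, 4), -1)) = Mul(426, Rational(4, 477)) = Rational(568, 159)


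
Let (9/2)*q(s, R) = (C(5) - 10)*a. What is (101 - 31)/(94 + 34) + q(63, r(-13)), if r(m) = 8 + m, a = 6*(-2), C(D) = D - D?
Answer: 5225/192 ≈ 27.214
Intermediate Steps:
C(D) = 0
a = -12
q(s, R) = 80/3 (q(s, R) = 2*((0 - 10)*(-12))/9 = 2*(-10*(-12))/9 = (2/9)*120 = 80/3)
(101 - 31)/(94 + 34) + q(63, r(-13)) = (101 - 31)/(94 + 34) + 80/3 = 70/128 + 80/3 = 70*(1/128) + 80/3 = 35/64 + 80/3 = 5225/192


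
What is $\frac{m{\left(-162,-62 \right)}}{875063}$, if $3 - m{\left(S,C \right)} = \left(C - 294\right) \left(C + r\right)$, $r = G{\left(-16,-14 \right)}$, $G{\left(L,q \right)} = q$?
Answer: $- \frac{27053}{875063} \approx -0.030915$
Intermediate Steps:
$r = -14$
$m{\left(S,C \right)} = 3 - \left(-294 + C\right) \left(-14 + C\right)$ ($m{\left(S,C \right)} = 3 - \left(C - 294\right) \left(C - 14\right) = 3 - \left(-294 + C\right) \left(-14 + C\right)$)
$\frac{m{\left(-162,-62 \right)}}{875063} = \frac{-4113 - \left(-62\right)^{2} + 308 \left(-62\right)}{875063} = \left(-4113 - 3844 - 19096\right) \frac{1}{875063} = \left(-27053\right) \frac{1}{875063} = - \frac{27053}{875063}$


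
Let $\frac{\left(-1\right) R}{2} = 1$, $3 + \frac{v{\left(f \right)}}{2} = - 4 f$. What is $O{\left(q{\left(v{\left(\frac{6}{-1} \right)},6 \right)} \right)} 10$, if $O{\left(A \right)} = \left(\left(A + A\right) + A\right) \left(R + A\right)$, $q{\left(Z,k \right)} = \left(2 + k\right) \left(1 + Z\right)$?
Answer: $3529440$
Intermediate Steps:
$v{\left(f \right)} = -6 - 8 f$ ($v{\left(f \right)} = -6 + 2 \left(- 4 f\right) = -6 - 8 f$)
$q{\left(Z,k \right)} = \left(1 + Z\right) \left(2 + k\right)$
$R = -2$ ($R = \left(-2\right) 1 = -2$)
$O{\left(A \right)} = 3 A \left(-2 + A\right)$ ($O{\left(A \right)} = \left(\left(A + A\right) + A\right) \left(-2 + A\right) = \left(2 A + A\right) \left(-2 + A\right) = 3 A \left(-2 + A\right)$)
$O{\left(q{\left(v{\left(\frac{6}{-1} \right)},6 \right)} \right)} 10 = 3 \left(2 + 6 + 2 \left(-6 - 8 \frac{6}{-1}\right) + \left(-6 - 8 \frac{6}{-1}\right) 6\right) \left(-2 + \left(2 + 6 + 2 \left(-6 - 8 \frac{6}{-1}\right) + \left(-6 - 8 \frac{6}{-1}\right) 6\right)\right) 10 = 3 \left(2 + 6 + 2 \left(-6 - 8 \cdot 6 \left(-1\right)\right) + \left(-6 - 8 \cdot 6 \left(-1\right)\right) 6\right) \left(-2 + \left(2 + 6 + 2 \left(-6 - 8 \cdot 6 \left(-1\right)\right) + \left(-6 - 8 \cdot 6 \left(-1\right)\right) 6\right)\right) 10 = 3 \left(2 + 6 + 2 \left(-6 - -48\right) + \left(-6 - -48\right) 6\right) \left(-2 + \left(2 + 6 + 2 \left(-6 - -48\right) + \left(-6 - -48\right) 6\right)\right) 10 = 3 \left(2 + 6 + 2 \left(-6 + 48\right) + \left(-6 + 48\right) 6\right) \left(-2 + \left(2 + 6 + 2 \left(-6 + 48\right) + \left(-6 + 48\right) 6\right)\right) 10 = 3 \left(2 + 6 + 2 \cdot 42 + 42 \cdot 6\right) \left(-2 + \left(2 + 6 + 2 \cdot 42 + 42 \cdot 6\right)\right) 10 = 3 \left(2 + 6 + 84 + 252\right) \left(-2 + \left(2 + 6 + 84 + 252\right)\right) 10 = 3 \cdot 344 \left(-2 + 344\right) 10 = 3 \cdot 344 \cdot 342 \cdot 10 = 352944 \cdot 10 = 3529440$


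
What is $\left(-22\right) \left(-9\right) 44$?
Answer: $8712$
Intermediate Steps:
$\left(-22\right) \left(-9\right) 44 = 198 \cdot 44 = 8712$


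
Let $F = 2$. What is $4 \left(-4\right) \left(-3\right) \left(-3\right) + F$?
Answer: $-142$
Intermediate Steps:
$4 \left(-4\right) \left(-3\right) \left(-3\right) + F = 4 \left(-4\right) \left(-3\right) \left(-3\right) + 2 = 4 \cdot 12 \left(-3\right) + 2 = 4 \left(-36\right) + 2 = -144 + 2 = -142$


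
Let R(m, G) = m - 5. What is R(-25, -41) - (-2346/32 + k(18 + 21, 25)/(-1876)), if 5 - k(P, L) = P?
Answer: 324881/7504 ≈ 43.294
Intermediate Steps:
k(P, L) = 5 - P
R(m, G) = -5 + m
R(-25, -41) - (-2346/32 + k(18 + 21, 25)/(-1876)) = (-5 - 25) - (-2346/32 + (5 - (18 + 21))/(-1876)) = -30 - (-2346*1/32 + (5 - 1*39)*(-1/1876)) = -30 - (-1173/16 + (5 - 39)*(-1/1876)) = -30 - (-1173/16 - 34*(-1/1876)) = -30 - (-1173/16 + 17/938) = -30 - 1*(-550001/7504) = -30 + 550001/7504 = 324881/7504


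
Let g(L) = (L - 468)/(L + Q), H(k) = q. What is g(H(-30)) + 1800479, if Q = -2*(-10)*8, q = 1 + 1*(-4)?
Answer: 1800476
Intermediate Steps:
q = -3 (q = 1 - 4 = -3)
H(k) = -3
Q = 160 (Q = 20*8 = 160)
g(L) = (-468 + L)/(160 + L) (g(L) = (L - 468)/(L + 160) = (-468 + L)/(160 + L))
g(H(-30)) + 1800479 = (-468 - 3)/(160 - 3) + 1800479 = -471/157 + 1800479 = (1/157)*(-471) + 1800479 = -3 + 1800479 = 1800476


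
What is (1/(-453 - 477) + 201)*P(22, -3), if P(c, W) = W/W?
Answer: 186929/930 ≈ 201.00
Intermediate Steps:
P(c, W) = 1
(1/(-453 - 477) + 201)*P(22, -3) = (1/(-453 - 477) + 201)*1 = (1/(-930) + 201)*1 = (-1/930 + 201)*1 = (186929/930)*1 = 186929/930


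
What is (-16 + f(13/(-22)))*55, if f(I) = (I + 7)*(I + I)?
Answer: -28525/22 ≈ -1296.6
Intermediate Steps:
f(I) = 2*I*(7 + I) (f(I) = (7 + I)*(2*I) = 2*I*(7 + I))
(-16 + f(13/(-22)))*55 = (-16 + 2*(13/(-22))*(7 + 13/(-22)))*55 = (-16 + 2*(13*(-1/22))*(7 + 13*(-1/22)))*55 = (-16 + 2*(-13/22)*(7 - 13/22))*55 = (-16 + 2*(-13/22)*(141/22))*55 = (-16 - 1833/242)*55 = -5705/242*55 = -28525/22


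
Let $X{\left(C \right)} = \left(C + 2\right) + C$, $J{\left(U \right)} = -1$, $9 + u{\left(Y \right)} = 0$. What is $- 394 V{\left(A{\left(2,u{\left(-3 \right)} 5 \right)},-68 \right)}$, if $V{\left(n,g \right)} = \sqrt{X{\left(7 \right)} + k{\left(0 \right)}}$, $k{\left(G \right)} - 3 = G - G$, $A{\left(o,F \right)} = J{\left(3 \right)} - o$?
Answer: $- 394 \sqrt{19} \approx -1717.4$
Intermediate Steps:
$u{\left(Y \right)} = -9$ ($u{\left(Y \right)} = -9 + 0 = -9$)
$X{\left(C \right)} = 2 + 2 C$ ($X{\left(C \right)} = \left(2 + C\right) + C = 2 + 2 C$)
$A{\left(o,F \right)} = -1 - o$
$k{\left(G \right)} = 3$ ($k{\left(G \right)} = 3 + \left(G - G\right) = 3 + 0 = 3$)
$V{\left(n,g \right)} = \sqrt{19}$ ($V{\left(n,g \right)} = \sqrt{\left(2 + 2 \cdot 7\right) + 3} = \sqrt{\left(2 + 14\right) + 3} = \sqrt{16 + 3} = \sqrt{19}$)
$- 394 V{\left(A{\left(2,u{\left(-3 \right)} 5 \right)},-68 \right)} = - 394 \sqrt{19}$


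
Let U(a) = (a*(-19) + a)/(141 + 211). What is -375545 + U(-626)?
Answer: -33045143/88 ≈ -3.7551e+5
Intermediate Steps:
U(a) = -9*a/176 (U(a) = (-19*a + a)/352 = -18*a*(1/352) = -9*a/176)
-375545 + U(-626) = -375545 - 9/176*(-626) = -375545 + 2817/88 = -33045143/88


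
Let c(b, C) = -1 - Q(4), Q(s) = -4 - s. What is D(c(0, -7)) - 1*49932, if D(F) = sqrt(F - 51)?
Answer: -49932 + 2*I*sqrt(11) ≈ -49932.0 + 6.6332*I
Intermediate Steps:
c(b, C) = 7 (c(b, C) = -1 - (-4 - 1*4) = -1 - (-4 - 4) = -1 - 1*(-8) = -1 + 8 = 7)
D(F) = sqrt(-51 + F)
D(c(0, -7)) - 1*49932 = sqrt(-51 + 7) - 1*49932 = sqrt(-44) - 49932 = 2*I*sqrt(11) - 49932 = -49932 + 2*I*sqrt(11)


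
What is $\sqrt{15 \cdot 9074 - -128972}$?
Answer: $\sqrt{265082} \approx 514.86$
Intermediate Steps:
$\sqrt{15 \cdot 9074 - -128972} = \sqrt{136110 + 128972} = \sqrt{265082}$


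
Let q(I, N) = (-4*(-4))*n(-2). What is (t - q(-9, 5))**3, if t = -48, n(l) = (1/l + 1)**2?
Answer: -140608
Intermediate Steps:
n(l) = (1 + 1/l)**2 (n(l) = (1/l + 1)**2 = (1 + 1/l)**2)
q(I, N) = 4 (q(I, N) = (-4*(-4))*((1 - 2)**2/(-2)**2) = 16*((1/4)*(-1)**2) = 16*((1/4)*1) = 16*(1/4) = 4)
(t - q(-9, 5))**3 = (-48 - 1*4)**3 = (-48 - 4)**3 = (-52)**3 = -140608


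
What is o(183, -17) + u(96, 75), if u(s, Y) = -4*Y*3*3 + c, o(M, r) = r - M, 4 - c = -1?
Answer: -2895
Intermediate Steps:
c = 5 (c = 4 - 1*(-1) = 4 + 1 = 5)
u(s, Y) = 5 - 36*Y (u(s, Y) = -4*Y*3*3 + 5 = -4*3*Y*3 + 5 = -36*Y + 5 = 5 - 36*Y)
o(183, -17) + u(96, 75) = (-17 - 1*183) + (5 - 36*75) = (-17 - 183) + (5 - 2700) = -200 - 2695 = -2895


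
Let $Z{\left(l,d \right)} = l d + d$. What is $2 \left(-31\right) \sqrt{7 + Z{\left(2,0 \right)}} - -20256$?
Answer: $20256 - 62 \sqrt{7} \approx 20092.0$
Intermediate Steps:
$Z{\left(l,d \right)} = d + d l$ ($Z{\left(l,d \right)} = d l + d = d + d l$)
$2 \left(-31\right) \sqrt{7 + Z{\left(2,0 \right)}} - -20256 = 2 \left(-31\right) \sqrt{7 + 0 \left(1 + 2\right)} - -20256 = - 62 \sqrt{7 + 0 \cdot 3} + 20256 = - 62 \sqrt{7 + 0} + 20256 = - 62 \sqrt{7} + 20256 = 20256 - 62 \sqrt{7}$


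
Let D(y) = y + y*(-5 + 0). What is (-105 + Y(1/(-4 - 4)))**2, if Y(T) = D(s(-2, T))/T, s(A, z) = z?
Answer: 11881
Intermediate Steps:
D(y) = -4*y (D(y) = y + y*(-5) = y - 5*y = -4*y)
Y(T) = -4 (Y(T) = (-4*T)/T = -4)
(-105 + Y(1/(-4 - 4)))**2 = (-105 - 4)**2 = (-109)**2 = 11881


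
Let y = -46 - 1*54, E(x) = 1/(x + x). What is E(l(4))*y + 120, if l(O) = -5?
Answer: 130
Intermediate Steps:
E(x) = 1/(2*x)
y = -100 (y = -46 - 54 = -100)
E(l(4))*y + 120 = ((1/2)/(-5))*(-100) + 120 = ((1/2)*(-1/5))*(-100) + 120 = -1/10*(-100) + 120 = 10 + 120 = 130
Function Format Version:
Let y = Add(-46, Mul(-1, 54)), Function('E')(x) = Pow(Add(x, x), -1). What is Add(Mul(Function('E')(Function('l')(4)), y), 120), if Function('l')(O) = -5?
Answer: 130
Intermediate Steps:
Function('E')(x) = Mul(Rational(1, 2), Pow(x, -1)) (Function('E')(x) = Pow(Mul(2, x), -1) = Mul(Rational(1, 2), Pow(x, -1)))
y = -100 (y = Add(-46, -54) = -100)
Add(Mul(Function('E')(Function('l')(4)), y), 120) = Add(Mul(Mul(Rational(1, 2), Pow(-5, -1)), -100), 120) = Add(Mul(Mul(Rational(1, 2), Rational(-1, 5)), -100), 120) = Add(Mul(Rational(-1, 10), -100), 120) = Add(10, 120) = 130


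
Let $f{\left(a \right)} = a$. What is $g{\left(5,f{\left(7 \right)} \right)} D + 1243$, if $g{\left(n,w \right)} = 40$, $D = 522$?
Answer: $22123$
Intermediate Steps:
$g{\left(5,f{\left(7 \right)} \right)} D + 1243 = 40 \cdot 522 + 1243 = 20880 + 1243 = 22123$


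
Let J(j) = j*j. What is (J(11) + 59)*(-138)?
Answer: -24840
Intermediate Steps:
J(j) = j²
(J(11) + 59)*(-138) = (11² + 59)*(-138) = (121 + 59)*(-138) = 180*(-138) = -24840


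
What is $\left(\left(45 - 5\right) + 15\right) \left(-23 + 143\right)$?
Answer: $6600$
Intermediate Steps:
$\left(\left(45 - 5\right) + 15\right) \left(-23 + 143\right) = \left(40 + 15\right) 120 = 55 \cdot 120 = 6600$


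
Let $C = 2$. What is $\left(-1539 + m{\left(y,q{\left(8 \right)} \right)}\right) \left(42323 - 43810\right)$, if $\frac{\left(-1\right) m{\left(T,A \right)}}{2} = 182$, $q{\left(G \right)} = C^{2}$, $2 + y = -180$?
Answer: $2829761$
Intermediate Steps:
$y = -182$ ($y = -2 - 180 = -182$)
$q{\left(G \right)} = 4$ ($q{\left(G \right)} = 2^{2} = 4$)
$m{\left(T,A \right)} = -364$ ($m{\left(T,A \right)} = \left(-2\right) 182 = -364$)
$\left(-1539 + m{\left(y,q{\left(8 \right)} \right)}\right) \left(42323 - 43810\right) = \left(-1539 - 364\right) \left(42323 - 43810\right) = \left(-1903\right) \left(-1487\right) = 2829761$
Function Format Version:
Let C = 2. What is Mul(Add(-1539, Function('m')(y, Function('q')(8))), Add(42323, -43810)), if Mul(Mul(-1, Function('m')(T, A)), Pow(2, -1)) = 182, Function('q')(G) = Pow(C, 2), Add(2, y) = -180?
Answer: 2829761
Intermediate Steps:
y = -182 (y = Add(-2, -180) = -182)
Function('q')(G) = 4 (Function('q')(G) = Pow(2, 2) = 4)
Function('m')(T, A) = -364 (Function('m')(T, A) = Mul(-2, 182) = -364)
Mul(Add(-1539, Function('m')(y, Function('q')(8))), Add(42323, -43810)) = Mul(Add(-1539, -364), Add(42323, -43810)) = Mul(-1903, -1487) = 2829761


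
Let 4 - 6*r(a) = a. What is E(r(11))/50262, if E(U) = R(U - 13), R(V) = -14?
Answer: -7/25131 ≈ -0.00027854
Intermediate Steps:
r(a) = ⅔ - a/6
E(U) = -14
E(r(11))/50262 = -14/50262 = -14*1/50262 = -7/25131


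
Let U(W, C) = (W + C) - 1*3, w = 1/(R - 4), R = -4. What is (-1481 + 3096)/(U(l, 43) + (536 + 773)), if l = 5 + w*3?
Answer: 760/637 ≈ 1.1931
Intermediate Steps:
w = -1/8 (w = 1/(-4 - 4) = 1/(-8) = -1/8 ≈ -0.12500)
l = 37/8 (l = 5 - 1/8*3 = 5 - 3/8 = 37/8 ≈ 4.6250)
U(W, C) = -3 + C + W (U(W, C) = (C + W) - 3 = -3 + C + W)
(-1481 + 3096)/(U(l, 43) + (536 + 773)) = (-1481 + 3096)/((-3 + 43 + 37/8) + (536 + 773)) = 1615/(357/8 + 1309) = 1615/(10829/8) = 1615*(8/10829) = 760/637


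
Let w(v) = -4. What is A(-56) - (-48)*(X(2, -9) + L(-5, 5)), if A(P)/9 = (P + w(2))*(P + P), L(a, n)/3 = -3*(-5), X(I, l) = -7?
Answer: 62304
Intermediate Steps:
L(a, n) = 45 (L(a, n) = 3*(-3*(-5)) = 3*15 = 45)
A(P) = 18*P*(-4 + P) (A(P) = 9*((P - 4)*(P + P)) = 9*((-4 + P)*(2*P)) = 9*(2*P*(-4 + P)) = 18*P*(-4 + P))
A(-56) - (-48)*(X(2, -9) + L(-5, 5)) = 18*(-56)*(-4 - 56) - (-48)*(-7 + 45) = 18*(-56)*(-60) - (-48)*38 = 60480 - 1*(-1824) = 60480 + 1824 = 62304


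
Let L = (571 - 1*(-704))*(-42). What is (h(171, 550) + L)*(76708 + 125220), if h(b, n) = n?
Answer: -10702184000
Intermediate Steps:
L = -53550 (L = (571 + 704)*(-42) = 1275*(-42) = -53550)
(h(171, 550) + L)*(76708 + 125220) = (550 - 53550)*(76708 + 125220) = -53000*201928 = -10702184000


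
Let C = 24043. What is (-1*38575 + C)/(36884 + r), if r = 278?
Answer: -7266/18581 ≈ -0.39104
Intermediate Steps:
(-1*38575 + C)/(36884 + r) = (-1*38575 + 24043)/(36884 + 278) = (-38575 + 24043)/37162 = -14532*1/37162 = -7266/18581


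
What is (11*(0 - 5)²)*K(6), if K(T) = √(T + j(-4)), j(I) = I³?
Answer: 275*I*√58 ≈ 2094.3*I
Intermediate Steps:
K(T) = √(-64 + T) (K(T) = √(T + (-4)³) = √(T - 64) = √(-64 + T))
(11*(0 - 5)²)*K(6) = (11*(0 - 5)²)*√(-64 + 6) = (11*(-5)²)*√(-58) = (11*25)*(I*√58) = 275*(I*√58) = 275*I*√58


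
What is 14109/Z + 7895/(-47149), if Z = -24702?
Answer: -286749177/388224866 ≈ -0.73862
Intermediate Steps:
14109/Z + 7895/(-47149) = 14109/(-24702) + 7895/(-47149) = 14109*(-1/24702) + 7895*(-1/47149) = -4703/8234 - 7895/47149 = -286749177/388224866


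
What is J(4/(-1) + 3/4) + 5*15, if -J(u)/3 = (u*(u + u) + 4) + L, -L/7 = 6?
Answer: 1005/8 ≈ 125.63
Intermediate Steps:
L = -42 (L = -7*6 = -42)
J(u) = 114 - 6*u**2 (J(u) = -3*((u*(u + u) + 4) - 42) = -3*((u*(2*u) + 4) - 42) = -3*((2*u**2 + 4) - 42) = -3*((4 + 2*u**2) - 42) = -3*(-38 + 2*u**2) = 114 - 6*u**2)
J(4/(-1) + 3/4) + 5*15 = (114 - 6*(4/(-1) + 3/4)**2) + 5*15 = (114 - 6*(4*(-1) + 3*(1/4))**2) + 75 = (114 - 6*(-4 + 3/4)**2) + 75 = (114 - 6*(-13/4)**2) + 75 = (114 - 6*169/16) + 75 = (114 - 507/8) + 75 = 405/8 + 75 = 1005/8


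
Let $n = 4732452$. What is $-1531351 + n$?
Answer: $3201101$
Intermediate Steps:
$-1531351 + n = -1531351 + 4732452 = 3201101$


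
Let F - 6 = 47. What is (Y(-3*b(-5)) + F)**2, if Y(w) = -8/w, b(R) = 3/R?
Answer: 190969/81 ≈ 2357.6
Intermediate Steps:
F = 53 (F = 6 + 47 = 53)
(Y(-3*b(-5)) + F)**2 = (-8/((-9/(-5))) + 53)**2 = (-8/((-9*(-1)/5)) + 53)**2 = (-8/((-3*(-3/5))) + 53)**2 = (-8/9/5 + 53)**2 = (-8*5/9 + 53)**2 = (-40/9 + 53)**2 = (437/9)**2 = 190969/81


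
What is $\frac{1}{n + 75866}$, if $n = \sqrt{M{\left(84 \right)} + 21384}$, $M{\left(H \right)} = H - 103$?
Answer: $\frac{75866}{5755628591} - \frac{\sqrt{21365}}{5755628591} \approx 1.3156 \cdot 10^{-5}$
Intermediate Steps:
$M{\left(H \right)} = -103 + H$ ($M{\left(H \right)} = H - 103 = -103 + H$)
$n = \sqrt{21365}$ ($n = \sqrt{\left(-103 + 84\right) + 21384} = \sqrt{-19 + 21384} = \sqrt{21365} \approx 146.17$)
$\frac{1}{n + 75866} = \frac{1}{\sqrt{21365} + 75866} = \frac{1}{75866 + \sqrt{21365}}$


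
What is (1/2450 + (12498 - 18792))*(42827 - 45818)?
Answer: 46122114309/2450 ≈ 1.8825e+7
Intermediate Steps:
(1/2450 + (12498 - 18792))*(42827 - 45818) = (1/2450 - 6294)*(-2991) = -15420299/2450*(-2991) = 46122114309/2450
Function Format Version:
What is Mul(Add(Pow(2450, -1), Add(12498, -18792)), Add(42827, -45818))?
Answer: Rational(46122114309, 2450) ≈ 1.8825e+7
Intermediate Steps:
Mul(Add(Pow(2450, -1), Add(12498, -18792)), Add(42827, -45818)) = Mul(Add(Rational(1, 2450), -6294), -2991) = Mul(Rational(-15420299, 2450), -2991) = Rational(46122114309, 2450)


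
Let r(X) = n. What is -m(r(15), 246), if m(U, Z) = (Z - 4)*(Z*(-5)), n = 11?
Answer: 297660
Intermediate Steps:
r(X) = 11
m(U, Z) = -5*Z*(-4 + Z) (m(U, Z) = (-4 + Z)*(-5*Z) = -5*Z*(-4 + Z))
-m(r(15), 246) = -5*246*(4 - 1*246) = -5*246*(4 - 246) = -5*246*(-242) = -1*(-297660) = 297660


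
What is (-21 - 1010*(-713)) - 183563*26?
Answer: -4052529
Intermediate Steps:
(-21 - 1010*(-713)) - 183563*26 = (-21 + 720130) - 1*4772638 = 720109 - 4772638 = -4052529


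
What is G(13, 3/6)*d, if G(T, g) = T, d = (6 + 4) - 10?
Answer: 0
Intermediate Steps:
d = 0 (d = 10 - 10 = 0)
G(13, 3/6)*d = 13*0 = 0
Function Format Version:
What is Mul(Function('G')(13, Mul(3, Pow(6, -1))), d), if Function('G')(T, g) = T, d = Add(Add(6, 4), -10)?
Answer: 0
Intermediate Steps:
d = 0 (d = Add(10, -10) = 0)
Mul(Function('G')(13, Mul(3, Pow(6, -1))), d) = Mul(13, 0) = 0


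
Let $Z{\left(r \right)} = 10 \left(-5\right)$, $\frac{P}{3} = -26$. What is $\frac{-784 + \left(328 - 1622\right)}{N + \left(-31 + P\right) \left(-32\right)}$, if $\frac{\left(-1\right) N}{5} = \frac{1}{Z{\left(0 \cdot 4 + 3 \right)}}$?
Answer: $- \frac{20780}{34881} \approx -0.59574$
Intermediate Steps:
$P = -78$ ($P = 3 \left(-26\right) = -78$)
$Z{\left(r \right)} = -50$
$N = \frac{1}{10}$ ($N = - \frac{5}{-50} = \left(-5\right) \left(- \frac{1}{50}\right) = \frac{1}{10} \approx 0.1$)
$\frac{-784 + \left(328 - 1622\right)}{N + \left(-31 + P\right) \left(-32\right)} = \frac{-784 + \left(328 - 1622\right)}{\frac{1}{10} + \left(-31 - 78\right) \left(-32\right)} = \frac{-784 - 1294}{\frac{1}{10} - -3488} = - \frac{2078}{\frac{1}{10} + 3488} = - \frac{2078}{\frac{34881}{10}} = \left(-2078\right) \frac{10}{34881} = - \frac{20780}{34881}$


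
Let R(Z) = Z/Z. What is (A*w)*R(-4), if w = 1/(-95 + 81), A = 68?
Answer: -34/7 ≈ -4.8571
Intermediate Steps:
w = -1/14 (w = 1/(-14) = -1/14 ≈ -0.071429)
R(Z) = 1
(A*w)*R(-4) = (68*(-1/14))*1 = -34/7*1 = -34/7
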